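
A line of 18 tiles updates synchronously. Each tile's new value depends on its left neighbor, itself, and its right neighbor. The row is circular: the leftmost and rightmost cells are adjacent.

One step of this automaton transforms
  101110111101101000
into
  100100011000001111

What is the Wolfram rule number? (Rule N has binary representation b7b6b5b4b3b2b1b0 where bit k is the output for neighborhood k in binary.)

151

position 3: 111 → 1  (bit 7 = 1)
position 4: 110 → 0  (bit 6 = 0)
position 1: 101 → 0  (bit 5 = 0)
position 15: 100 → 1  (bit 4 = 1)
position 2: 011 → 0  (bit 3 = 0)
position 0: 010 → 1  (bit 2 = 1)
position 17: 001 → 1  (bit 1 = 1)
position 16: 000 → 1  (bit 0 = 1)
bits b7..b0 = 10010111 = 151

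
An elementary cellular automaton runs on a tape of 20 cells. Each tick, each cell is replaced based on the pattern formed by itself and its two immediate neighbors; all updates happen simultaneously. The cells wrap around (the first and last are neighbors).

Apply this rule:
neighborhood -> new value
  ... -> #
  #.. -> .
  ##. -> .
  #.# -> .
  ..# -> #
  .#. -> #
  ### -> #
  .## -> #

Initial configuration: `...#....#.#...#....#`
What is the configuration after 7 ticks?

###..##..##..##.##..

tick 1: .###.####.#.###.####
tick 2: .##..###..#.##..###.
tick 3: ##..###..##.#..###..
tick 4: #..###..##..#.###..#
tick 5: ..###..##..##.##..##
tick 6: .###..##..##..#..##.
tick 7: ###..##..##..##.##..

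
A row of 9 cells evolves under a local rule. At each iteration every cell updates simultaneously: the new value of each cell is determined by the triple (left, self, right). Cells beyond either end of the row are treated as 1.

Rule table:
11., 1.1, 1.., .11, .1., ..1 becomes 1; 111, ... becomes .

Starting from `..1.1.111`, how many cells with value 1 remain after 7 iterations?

8

1111111..
......111
1....11..
11..11111
.1111....
11..11..1
.11111111
count of 1: 8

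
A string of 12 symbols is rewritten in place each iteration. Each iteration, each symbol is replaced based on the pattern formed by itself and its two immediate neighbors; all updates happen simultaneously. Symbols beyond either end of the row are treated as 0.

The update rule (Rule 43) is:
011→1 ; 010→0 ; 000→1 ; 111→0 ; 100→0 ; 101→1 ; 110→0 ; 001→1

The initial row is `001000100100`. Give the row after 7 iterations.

111001001001

110011001001
100110010010
001100100100
111001001001
100010010010
001100100100  (repeats iteration 3; period 3)
iteration 7: 111001001001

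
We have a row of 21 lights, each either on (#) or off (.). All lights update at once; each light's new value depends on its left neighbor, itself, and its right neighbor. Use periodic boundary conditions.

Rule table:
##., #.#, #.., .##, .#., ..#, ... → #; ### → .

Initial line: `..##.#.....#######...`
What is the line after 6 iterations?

...........#######...

############.....####
...........#######...
############.....####  (repeats iteration 1; period 2)
iteration 6: ...........#######...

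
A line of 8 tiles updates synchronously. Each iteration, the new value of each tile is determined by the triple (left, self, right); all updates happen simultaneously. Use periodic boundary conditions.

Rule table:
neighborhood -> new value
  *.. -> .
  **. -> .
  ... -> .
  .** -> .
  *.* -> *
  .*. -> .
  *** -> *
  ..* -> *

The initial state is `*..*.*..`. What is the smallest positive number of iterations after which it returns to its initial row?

iteration 1: ..*.*..*
iteration 2: .*.*..*.
iteration 3: *.*..*..
iteration 4: .*..*..*
iteration 5: *..*..*.
iteration 6: ..*..*.*
iteration 7: .*..*.*.
iteration 8: *..*.*..

8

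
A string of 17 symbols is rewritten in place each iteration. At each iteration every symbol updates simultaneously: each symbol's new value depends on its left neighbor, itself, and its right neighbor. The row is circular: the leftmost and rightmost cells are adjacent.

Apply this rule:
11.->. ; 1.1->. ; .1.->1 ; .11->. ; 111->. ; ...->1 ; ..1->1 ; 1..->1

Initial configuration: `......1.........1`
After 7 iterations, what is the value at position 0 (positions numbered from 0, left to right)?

11111111111111111
.................
11111111111111111  (repeats iteration 1; period 2)
iteration 7: 11111111111111111
position 0 holds 1

1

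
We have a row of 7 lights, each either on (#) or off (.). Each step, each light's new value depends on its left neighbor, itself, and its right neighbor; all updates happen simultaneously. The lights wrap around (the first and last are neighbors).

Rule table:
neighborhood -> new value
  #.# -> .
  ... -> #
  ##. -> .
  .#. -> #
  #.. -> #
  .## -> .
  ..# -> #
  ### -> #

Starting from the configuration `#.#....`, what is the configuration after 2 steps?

...####

#.#####
...####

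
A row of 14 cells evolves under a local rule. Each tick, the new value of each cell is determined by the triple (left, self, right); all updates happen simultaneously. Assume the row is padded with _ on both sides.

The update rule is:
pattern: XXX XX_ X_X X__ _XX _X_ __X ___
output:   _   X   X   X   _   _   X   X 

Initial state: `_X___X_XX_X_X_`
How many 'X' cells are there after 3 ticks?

9

tick 1: X_XXX_X_XX_X_X
tick 2: _X__XX_X_XX_X_
tick 3: X_XX_XX_X_XX_X
count of X: 9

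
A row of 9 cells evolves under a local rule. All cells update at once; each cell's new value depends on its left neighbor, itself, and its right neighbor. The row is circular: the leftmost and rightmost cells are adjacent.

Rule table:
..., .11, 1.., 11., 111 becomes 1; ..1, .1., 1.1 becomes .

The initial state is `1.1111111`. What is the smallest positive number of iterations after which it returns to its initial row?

1

1.1111111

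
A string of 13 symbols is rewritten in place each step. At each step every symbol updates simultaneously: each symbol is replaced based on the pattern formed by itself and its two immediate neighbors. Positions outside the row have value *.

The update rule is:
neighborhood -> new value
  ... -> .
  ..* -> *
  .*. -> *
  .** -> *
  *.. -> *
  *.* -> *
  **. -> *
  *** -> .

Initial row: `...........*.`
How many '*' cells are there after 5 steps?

*.........***
**.......**..
.**.....*****
****...**....
...**.****..*
count of *: 7

7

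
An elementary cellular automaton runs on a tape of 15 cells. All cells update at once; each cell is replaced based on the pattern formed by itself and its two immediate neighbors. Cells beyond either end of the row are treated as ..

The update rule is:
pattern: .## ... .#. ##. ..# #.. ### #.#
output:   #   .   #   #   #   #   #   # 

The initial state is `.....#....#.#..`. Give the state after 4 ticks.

.##############

tick 1: ....###..#####.
tick 2: ...############
tick 3: ..#############
tick 4: .##############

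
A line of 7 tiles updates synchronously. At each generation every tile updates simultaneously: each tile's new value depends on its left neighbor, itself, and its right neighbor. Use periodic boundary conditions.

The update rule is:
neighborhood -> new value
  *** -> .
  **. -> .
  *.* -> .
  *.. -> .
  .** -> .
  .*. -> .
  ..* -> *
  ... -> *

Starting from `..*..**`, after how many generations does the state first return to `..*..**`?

.*..*..
*..*..*
..*..*.
**..*..
...*..*
.**..*.
*...*..
..**..*
.*...*.
*..**..
..*...*
.*..**.
*..*...
..*..**

14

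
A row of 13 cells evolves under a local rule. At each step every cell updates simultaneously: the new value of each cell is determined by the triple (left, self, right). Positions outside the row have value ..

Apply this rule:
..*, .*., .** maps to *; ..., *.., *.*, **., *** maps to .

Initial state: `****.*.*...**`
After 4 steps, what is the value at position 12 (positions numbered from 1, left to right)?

.

*....*.*..**.
*...**.*.**..
*..**..*.*...
*.**..**.*...
position 12 holds .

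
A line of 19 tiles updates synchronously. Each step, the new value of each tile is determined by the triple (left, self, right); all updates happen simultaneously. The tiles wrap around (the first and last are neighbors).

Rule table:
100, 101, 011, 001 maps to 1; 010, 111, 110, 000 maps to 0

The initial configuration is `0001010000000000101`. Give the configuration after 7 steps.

1010101000000001010
0101010100000010101
1010101010000101010
0101010101001010101
1010101010110101010
0101010101101010101
1010101011010101010

1010101011010101010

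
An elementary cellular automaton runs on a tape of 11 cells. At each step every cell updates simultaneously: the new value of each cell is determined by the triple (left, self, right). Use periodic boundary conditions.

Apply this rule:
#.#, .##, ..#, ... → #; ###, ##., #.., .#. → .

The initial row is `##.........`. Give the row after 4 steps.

#..########
..##.......
###..######
....##.....

....##.....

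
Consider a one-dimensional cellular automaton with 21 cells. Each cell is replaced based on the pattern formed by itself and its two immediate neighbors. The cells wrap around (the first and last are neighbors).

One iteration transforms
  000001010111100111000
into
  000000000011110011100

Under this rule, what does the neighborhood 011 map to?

At position 9 the neighborhood is 011; the next row has 0 there.

0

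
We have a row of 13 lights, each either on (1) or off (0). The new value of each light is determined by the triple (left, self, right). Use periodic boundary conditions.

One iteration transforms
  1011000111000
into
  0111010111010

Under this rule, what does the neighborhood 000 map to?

1

At position 5 the neighborhood is 000; the next row has 1 there.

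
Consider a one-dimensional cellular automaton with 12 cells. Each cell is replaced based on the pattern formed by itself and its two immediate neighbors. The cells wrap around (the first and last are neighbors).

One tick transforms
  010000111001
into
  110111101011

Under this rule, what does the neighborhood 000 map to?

1

At position 3 the neighborhood is 000; the next row has 1 there.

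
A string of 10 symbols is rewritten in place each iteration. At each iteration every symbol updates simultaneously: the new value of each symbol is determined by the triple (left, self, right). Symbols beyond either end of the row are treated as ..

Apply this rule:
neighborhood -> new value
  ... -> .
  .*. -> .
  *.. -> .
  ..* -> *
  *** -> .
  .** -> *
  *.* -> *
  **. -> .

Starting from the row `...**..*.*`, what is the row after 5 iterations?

..*.*.....

..**..*.*.
.**..*.*..
**..*.*...
*..*.*....
..*.*.....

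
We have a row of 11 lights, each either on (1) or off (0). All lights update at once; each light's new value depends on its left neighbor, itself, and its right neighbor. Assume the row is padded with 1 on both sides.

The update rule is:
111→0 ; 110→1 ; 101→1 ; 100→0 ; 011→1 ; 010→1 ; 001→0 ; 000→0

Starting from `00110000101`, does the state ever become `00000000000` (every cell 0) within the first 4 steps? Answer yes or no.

00110000111
00110000100
00110000100  (fixed point — unchanged through step 4)
step 4 is 00110000100, still not uniform 0

no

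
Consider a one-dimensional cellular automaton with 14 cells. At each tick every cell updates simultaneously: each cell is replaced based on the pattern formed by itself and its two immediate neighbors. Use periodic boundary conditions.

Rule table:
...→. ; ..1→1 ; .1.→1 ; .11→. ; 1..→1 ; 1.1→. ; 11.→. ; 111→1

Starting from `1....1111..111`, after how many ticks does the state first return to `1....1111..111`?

14

.1..1.11.11.11
.1111.........
1.11.1........
1....11......1
.1..1..1....1.
111111111..111
11111111.11.11
1111111......1
111111.1....1.
.1111..11..11.
1.11.11..11..1
.......11..11.
......1..11..1
1....1111..111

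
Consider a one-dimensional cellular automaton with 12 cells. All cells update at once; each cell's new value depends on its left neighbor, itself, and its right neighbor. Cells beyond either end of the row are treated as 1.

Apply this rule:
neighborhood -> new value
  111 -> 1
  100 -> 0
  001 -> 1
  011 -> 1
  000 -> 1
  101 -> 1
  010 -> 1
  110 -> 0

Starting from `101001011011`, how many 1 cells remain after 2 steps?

step 1: 011011110111
step 2: 110111101111
count of 1: 10

10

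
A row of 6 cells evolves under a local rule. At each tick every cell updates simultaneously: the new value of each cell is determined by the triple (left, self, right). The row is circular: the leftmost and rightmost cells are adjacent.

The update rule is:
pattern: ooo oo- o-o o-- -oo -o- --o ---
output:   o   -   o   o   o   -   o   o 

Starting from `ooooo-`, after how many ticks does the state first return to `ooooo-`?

tick 1: oooo-o
tick 2: ooo-oo
tick 3: oo-ooo
tick 4: o-oooo
tick 5: -ooooo
tick 6: ooooo-

6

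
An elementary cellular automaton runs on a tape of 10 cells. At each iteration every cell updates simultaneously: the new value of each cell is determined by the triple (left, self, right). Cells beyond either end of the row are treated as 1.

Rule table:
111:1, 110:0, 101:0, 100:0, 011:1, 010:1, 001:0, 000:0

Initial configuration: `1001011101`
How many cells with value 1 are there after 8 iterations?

0001011001
0001010001
0001010001  (fixed point — unchanged through iteration 8)
count of 1: 3

3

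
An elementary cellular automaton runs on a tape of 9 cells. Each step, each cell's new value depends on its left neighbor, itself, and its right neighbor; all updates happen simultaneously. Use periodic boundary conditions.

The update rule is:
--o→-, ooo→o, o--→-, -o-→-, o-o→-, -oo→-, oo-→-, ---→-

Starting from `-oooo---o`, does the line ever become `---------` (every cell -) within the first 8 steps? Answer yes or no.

step 1: --oo-----
step 2: ---------
all cells are - at step 2

yes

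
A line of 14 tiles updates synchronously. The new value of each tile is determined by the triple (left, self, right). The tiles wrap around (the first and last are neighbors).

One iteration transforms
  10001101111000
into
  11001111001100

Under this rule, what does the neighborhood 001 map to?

0

At position 3 the neighborhood is 001; the next row has 0 there.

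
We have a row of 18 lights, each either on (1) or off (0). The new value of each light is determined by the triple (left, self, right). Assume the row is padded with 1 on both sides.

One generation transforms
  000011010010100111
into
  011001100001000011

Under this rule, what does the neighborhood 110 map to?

1

At position 5 the neighborhood is 110; the next row has 1 there.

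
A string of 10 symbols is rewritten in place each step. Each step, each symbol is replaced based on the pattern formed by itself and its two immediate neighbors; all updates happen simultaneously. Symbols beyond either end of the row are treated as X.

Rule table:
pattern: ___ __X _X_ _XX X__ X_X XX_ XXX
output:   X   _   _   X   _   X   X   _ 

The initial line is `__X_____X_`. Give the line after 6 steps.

X_XXX_X_X_

____XXX__X
_XX_X_X__X
XXXX_X___X
___XX__X_X
_X_XX___XX
X_XXX_X_X_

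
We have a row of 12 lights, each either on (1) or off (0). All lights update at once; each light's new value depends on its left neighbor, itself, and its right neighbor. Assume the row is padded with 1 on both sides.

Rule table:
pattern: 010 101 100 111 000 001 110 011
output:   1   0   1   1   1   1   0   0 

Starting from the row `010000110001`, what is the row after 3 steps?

110100000111

step 1: 011111001110
step 2: 001110110100
step 3: 110100000111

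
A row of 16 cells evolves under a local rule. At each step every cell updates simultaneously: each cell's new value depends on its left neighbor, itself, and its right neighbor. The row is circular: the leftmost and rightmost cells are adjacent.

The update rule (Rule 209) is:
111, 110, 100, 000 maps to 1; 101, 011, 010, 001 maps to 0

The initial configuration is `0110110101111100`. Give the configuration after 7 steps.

1111110010011100

0010010000111111
1001001110011111
1100100111001111
1110010011100111
1111001001110011
1111100100111001
1111110010011100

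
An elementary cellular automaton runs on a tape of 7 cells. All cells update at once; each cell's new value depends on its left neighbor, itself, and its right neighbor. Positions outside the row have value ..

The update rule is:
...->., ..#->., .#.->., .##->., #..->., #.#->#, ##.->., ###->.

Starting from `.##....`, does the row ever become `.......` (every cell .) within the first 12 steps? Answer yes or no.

step 1: .......
all cells are . at step 1

yes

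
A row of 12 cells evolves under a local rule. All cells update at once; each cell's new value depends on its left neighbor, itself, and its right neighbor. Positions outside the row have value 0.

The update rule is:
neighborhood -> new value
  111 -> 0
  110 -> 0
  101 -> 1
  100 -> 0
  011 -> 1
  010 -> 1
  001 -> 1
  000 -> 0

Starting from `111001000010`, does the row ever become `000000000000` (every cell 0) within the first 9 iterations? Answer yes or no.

100011000110
100110001100
101100011000
111000110000
100001100000
100011000000
100110000000
101100000000
111000000000
iteration 9 is 111000000000, still not uniform 0

no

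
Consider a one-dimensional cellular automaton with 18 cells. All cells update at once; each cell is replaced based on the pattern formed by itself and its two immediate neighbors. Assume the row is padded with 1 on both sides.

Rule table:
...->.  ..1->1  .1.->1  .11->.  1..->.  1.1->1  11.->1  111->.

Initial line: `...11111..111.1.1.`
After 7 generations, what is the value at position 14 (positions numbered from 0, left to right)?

1

..1....1.1..111111
.11...1111.1......
1.1..1...111.....1
111.11..1..1....1.
..11.1.11.11...111
.1.1111.11.1..1...
111...11.111.11..1
position 14 holds 1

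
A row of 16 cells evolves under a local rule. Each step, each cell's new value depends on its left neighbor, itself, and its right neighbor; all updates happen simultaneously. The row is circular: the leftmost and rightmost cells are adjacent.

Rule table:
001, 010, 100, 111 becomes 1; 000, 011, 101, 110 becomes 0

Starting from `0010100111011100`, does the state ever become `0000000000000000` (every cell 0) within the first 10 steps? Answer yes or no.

step 1: 0110111010001010
step 2: 1000010011011011
step 3: 0100111100000001
step 4: 0111011010000011
step 5: 0010000011000100
step 6: 0111000100101110
step 7: 1010101111100101
step 8: 0010100111011100  (repeats step 0; period 8)
step 10: 1000010011011011
step 10 is 1000010011011011, still not uniform 0

no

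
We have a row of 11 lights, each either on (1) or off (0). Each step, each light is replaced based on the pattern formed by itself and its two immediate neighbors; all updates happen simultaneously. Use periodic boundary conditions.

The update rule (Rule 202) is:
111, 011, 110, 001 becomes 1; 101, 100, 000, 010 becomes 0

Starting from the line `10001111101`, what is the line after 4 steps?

10011111101
10111111101
10111111101  (fixed point — unchanged through step 4)

10111111101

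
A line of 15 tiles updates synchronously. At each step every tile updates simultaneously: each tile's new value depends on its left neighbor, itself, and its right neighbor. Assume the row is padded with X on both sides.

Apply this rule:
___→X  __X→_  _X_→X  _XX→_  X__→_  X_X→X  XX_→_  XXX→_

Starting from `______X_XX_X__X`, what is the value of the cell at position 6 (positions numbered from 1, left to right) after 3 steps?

step 1: _XXXX_XX__XX___
step 2: X____X_______X_
step 3: __XX_X_XXXXX_XX
position 6 holds X

X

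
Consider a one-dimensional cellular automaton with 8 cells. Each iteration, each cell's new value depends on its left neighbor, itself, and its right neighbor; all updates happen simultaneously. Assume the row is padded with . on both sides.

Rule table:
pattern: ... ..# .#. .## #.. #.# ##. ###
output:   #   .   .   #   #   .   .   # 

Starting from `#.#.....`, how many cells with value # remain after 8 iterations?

1

...#####
##.####.
#..###.#
.#.##...
...#.###
##...##.
#.##.#.#
..#.....
count of #: 1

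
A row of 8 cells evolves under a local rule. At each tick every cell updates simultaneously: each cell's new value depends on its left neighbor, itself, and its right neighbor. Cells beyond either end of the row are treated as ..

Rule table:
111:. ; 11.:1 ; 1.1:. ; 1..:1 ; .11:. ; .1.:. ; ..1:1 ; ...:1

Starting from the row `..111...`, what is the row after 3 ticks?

1..1111.

11..1111
.111...1
1..1111.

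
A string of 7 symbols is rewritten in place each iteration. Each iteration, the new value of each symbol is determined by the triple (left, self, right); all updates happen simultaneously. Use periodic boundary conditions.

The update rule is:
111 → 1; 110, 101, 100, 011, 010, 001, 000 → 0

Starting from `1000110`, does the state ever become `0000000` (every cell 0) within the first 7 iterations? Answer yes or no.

iteration 1: 0000000
all cells are 0 at iteration 1

yes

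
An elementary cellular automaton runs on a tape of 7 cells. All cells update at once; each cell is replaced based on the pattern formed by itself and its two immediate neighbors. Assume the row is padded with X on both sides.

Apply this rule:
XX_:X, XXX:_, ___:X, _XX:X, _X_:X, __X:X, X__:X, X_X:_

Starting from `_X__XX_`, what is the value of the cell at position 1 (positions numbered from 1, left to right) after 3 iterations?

_

_XXXXX_
_X___X_
_XXXXX_
position 1 holds _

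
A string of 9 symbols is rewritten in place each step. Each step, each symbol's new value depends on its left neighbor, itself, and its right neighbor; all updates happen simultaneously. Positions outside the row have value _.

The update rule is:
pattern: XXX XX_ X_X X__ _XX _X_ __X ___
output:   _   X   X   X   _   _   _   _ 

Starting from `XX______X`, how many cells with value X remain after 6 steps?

2

_XX______
__XX_____
___XX____
____XX___
_____XX__
______XX_
count of X: 2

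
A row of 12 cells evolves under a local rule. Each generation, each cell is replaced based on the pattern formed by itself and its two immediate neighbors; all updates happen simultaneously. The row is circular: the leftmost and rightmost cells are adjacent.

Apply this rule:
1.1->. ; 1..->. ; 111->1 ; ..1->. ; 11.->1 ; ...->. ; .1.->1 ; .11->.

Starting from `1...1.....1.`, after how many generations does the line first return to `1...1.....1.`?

1

generation 1: 1...1.....1.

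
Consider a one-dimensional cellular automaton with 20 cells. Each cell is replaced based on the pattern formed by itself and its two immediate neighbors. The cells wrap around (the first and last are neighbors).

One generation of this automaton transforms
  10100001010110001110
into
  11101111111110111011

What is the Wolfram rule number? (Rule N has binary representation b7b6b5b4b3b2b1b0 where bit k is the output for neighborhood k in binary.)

position 17: 111 → 0  (bit 7 = 0)
position 12: 110 → 1  (bit 6 = 1)
position 1: 101 → 1  (bit 5 = 1)
position 3: 100 → 0  (bit 4 = 0)
position 11: 011 → 1  (bit 3 = 1)
position 0: 010 → 1  (bit 2 = 1)
position 6: 001 → 1  (bit 1 = 1)
position 4: 000 → 1  (bit 0 = 1)
bits b7..b0 = 01101111 = 111

111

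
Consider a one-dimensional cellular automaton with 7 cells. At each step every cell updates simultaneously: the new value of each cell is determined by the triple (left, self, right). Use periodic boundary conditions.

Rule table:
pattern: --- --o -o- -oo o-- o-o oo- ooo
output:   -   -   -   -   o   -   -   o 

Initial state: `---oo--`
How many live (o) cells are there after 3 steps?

1

-----o-
------o
o------
count of o: 1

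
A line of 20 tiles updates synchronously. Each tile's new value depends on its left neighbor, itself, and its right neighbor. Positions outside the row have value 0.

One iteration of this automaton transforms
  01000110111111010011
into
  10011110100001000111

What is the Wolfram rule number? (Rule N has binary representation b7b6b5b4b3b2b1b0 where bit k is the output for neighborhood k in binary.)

75

position 9: 111 → 0  (bit 7 = 0)
position 6: 110 → 1  (bit 6 = 1)
position 7: 101 → 0  (bit 5 = 0)
position 2: 100 → 0  (bit 4 = 0)
position 5: 011 → 1  (bit 3 = 1)
position 1: 010 → 0  (bit 2 = 0)
position 0: 001 → 1  (bit 1 = 1)
position 3: 000 → 1  (bit 0 = 1)
bits b7..b0 = 01001011 = 75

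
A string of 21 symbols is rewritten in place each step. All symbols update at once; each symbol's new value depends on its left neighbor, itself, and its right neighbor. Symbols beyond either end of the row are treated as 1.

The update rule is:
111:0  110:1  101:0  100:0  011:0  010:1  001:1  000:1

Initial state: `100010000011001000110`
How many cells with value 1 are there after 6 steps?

7

101110111101011011010
100010000101001001010
101110111101011011010  (repeats step 1; period 2)
step 6: 100010000101001001010
count of 1: 7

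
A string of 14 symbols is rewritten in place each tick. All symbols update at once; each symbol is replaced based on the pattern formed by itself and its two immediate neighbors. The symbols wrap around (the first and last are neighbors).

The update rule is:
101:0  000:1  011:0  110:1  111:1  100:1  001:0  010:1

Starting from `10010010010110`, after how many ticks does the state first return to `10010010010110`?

tick 1: 11011011010010
tick 2: 01001001011010
tick 3: 01101101001011
tick 4: 00100101101001
tick 5: 10110100101101
tick 6: 10010110100100
tick 7: 11010010110110
tick 8: 01011010010010
tick 9: 01001011011011
tick 10: 01101001001001
tick 11: 00101101101101
tick 12: 10100100100101
tick 13: 10110110110100
tick 14: 10010010010110

14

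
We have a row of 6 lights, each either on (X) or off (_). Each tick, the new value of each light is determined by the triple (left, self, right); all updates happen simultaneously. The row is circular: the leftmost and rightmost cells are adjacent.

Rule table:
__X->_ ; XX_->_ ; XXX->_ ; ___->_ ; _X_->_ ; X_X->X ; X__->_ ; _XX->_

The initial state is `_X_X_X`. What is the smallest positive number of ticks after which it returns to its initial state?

tick 1: X_X_X_
tick 2: _X_X_X

2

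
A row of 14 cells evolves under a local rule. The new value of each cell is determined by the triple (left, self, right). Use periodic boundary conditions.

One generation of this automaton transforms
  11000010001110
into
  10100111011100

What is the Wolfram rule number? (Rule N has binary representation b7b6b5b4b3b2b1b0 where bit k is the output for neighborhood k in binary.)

position 11: 111 → 1  (bit 7 = 1)
position 1: 110 → 0  (bit 6 = 0)
position 13: 101 → 0  (bit 5 = 0)
position 2: 100 → 1  (bit 4 = 1)
position 0: 011 → 1  (bit 3 = 1)
position 6: 010 → 1  (bit 2 = 1)
position 5: 001 → 1  (bit 1 = 1)
position 3: 000 → 0  (bit 0 = 0)
bits b7..b0 = 10011110 = 158

158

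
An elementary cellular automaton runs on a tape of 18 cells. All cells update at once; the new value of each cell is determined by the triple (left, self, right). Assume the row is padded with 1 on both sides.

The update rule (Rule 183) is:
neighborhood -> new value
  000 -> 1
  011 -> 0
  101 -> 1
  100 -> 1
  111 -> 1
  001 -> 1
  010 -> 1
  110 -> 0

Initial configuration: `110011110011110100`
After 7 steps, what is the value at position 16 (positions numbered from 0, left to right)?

step 1: 101101101101101111
step 2: 010010010010010111
step 3: 111111111111111011
step 4: 111111111111110101
step 5: 111111111111101110
step 6: 111111111111010101
step 7: 111111111110111110
position 16 holds 1

1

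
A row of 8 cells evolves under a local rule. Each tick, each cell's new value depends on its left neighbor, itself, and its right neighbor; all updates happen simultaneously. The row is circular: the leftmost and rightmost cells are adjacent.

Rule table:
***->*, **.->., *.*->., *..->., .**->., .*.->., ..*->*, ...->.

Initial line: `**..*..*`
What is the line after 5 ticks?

*..*..*.
..*..*..
.*..*...
*..*....
..*....*

..*....*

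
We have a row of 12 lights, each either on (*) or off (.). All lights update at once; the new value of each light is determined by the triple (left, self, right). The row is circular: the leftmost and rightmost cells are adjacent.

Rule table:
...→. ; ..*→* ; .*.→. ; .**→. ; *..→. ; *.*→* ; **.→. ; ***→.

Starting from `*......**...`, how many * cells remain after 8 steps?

step 1: ......*....*
step 2: .....*....*.
step 3: ....*....*..
step 4: ...*....*...
step 5: ..*....*....
step 6: .*....*.....
step 7: *....*......
step 8: ....*......*
count of *: 2

2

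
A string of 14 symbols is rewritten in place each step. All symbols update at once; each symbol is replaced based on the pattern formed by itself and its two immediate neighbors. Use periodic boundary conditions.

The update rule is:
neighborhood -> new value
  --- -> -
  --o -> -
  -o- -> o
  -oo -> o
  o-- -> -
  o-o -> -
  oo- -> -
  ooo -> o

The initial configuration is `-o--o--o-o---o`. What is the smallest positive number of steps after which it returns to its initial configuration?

step 1: -o--o--o-o---o

1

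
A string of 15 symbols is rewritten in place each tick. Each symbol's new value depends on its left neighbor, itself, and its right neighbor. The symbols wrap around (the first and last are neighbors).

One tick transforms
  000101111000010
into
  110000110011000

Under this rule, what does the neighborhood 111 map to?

At position 6 the neighborhood is 111; the next row has 1 there.

1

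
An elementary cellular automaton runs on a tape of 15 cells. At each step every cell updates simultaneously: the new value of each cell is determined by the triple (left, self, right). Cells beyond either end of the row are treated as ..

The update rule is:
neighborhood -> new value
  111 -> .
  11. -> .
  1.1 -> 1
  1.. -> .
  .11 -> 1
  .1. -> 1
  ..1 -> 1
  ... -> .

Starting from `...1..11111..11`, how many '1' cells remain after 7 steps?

..11.11.....11.
.11.11.....11..
11.11.....11...
1.11.....11....
111.....11.....
1......11......
1.....11.......
count of 1: 3

3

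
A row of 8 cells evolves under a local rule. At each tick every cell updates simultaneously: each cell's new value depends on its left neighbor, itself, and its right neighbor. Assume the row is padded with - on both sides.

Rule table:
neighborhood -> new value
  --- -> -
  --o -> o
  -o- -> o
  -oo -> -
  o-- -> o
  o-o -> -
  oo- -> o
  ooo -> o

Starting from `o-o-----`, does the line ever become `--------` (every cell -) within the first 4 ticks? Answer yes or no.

o-oo----
o--oo---
ooo-oo--
-oo--oo-
tick 4 is -oo--oo-, still not uniform -

no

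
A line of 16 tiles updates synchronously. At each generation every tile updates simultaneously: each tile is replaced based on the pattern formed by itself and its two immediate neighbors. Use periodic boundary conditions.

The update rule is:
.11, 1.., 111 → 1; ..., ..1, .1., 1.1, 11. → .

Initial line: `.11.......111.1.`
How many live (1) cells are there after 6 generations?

.1.1......11...1
....1.....1.1...
.....1.......1..
......1.......1.
.......1.......1
1.......1.......
count of 1: 2

2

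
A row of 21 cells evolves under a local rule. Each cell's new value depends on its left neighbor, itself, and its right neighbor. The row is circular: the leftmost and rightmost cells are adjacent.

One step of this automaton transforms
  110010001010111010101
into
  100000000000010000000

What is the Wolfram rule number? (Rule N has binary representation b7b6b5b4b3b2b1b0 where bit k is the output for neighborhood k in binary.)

position 0: 111 → 1  (bit 7 = 1)
position 1: 110 → 0  (bit 6 = 0)
position 9: 101 → 0  (bit 5 = 0)
position 2: 100 → 0  (bit 4 = 0)
position 12: 011 → 0  (bit 3 = 0)
position 4: 010 → 0  (bit 2 = 0)
position 3: 001 → 0  (bit 1 = 0)
position 6: 000 → 0  (bit 0 = 0)
bits b7..b0 = 10000000 = 128

128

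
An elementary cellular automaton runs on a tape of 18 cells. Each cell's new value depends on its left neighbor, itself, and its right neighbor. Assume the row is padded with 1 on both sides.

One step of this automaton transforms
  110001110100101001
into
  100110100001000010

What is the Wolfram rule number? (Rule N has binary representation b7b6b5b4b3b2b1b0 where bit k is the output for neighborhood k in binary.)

position 0: 111 → 1  (bit 7 = 1)
position 1: 110 → 0  (bit 6 = 0)
position 8: 101 → 0  (bit 5 = 0)
position 2: 100 → 0  (bit 4 = 0)
position 5: 011 → 0  (bit 3 = 0)
position 9: 010 → 0  (bit 2 = 0)
position 4: 001 → 1  (bit 1 = 1)
position 3: 000 → 1  (bit 0 = 1)
bits b7..b0 = 10000011 = 131

131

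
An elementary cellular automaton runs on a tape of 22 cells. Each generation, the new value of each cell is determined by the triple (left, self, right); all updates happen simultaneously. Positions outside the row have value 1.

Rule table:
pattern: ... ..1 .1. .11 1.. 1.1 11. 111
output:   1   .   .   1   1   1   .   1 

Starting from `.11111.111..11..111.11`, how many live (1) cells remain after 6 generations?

16

11111.111.1.1.1.11.111
1111.111.1.1.1.11.1111
111.111.1.1.1.11.11111
11.111.1.1.1.11.111111
1.111.1.1.1.11.1111111
.111.1.1.1.11.11111111
count of 1: 16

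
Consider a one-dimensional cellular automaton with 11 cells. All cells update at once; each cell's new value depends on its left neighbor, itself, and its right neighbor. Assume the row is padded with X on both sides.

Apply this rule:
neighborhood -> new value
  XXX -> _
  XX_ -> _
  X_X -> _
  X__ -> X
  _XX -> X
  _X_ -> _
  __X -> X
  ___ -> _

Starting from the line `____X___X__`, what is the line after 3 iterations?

_X_X____X__

iteration 1: X__X_X_X_XX
iteration 2: _XX______X_
iteration 3: _X_X____X__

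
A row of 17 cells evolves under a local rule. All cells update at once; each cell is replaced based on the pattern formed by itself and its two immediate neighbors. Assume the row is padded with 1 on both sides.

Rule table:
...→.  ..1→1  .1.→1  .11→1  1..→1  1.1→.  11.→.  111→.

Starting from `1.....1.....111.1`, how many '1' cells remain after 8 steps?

step 1: .1...111...11...1
step 2: .11.11..1.11.1.11
step 3: .1..1.111.1..1.1.
step 4: .1111.1...1111.1.
step 5: .1....11.11....1.
step 6: .11..11..1.1..11.
step 7: .1.111.111.1111..
step 8: .1.1...1...1...11
count of 1: 6

6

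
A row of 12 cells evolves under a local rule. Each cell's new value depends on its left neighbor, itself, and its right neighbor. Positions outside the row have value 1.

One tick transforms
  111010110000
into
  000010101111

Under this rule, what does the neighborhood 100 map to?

1

At position 8 the neighborhood is 100; the next row has 1 there.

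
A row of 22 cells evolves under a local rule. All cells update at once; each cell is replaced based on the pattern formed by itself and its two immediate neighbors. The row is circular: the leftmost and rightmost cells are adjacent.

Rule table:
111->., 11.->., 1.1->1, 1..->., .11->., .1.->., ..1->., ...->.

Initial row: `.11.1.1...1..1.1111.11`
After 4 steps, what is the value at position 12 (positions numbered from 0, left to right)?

1..1.1........1....1..
....1.................
......................
......................
position 12 holds .

.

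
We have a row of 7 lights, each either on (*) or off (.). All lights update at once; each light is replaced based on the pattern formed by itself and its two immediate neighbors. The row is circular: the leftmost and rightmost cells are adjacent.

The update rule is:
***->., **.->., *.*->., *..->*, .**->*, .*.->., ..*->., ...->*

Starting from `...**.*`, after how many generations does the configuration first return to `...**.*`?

**.*...
*...**.
.**.*..
.*...**
..**.*.
*.*...*
...**.*

7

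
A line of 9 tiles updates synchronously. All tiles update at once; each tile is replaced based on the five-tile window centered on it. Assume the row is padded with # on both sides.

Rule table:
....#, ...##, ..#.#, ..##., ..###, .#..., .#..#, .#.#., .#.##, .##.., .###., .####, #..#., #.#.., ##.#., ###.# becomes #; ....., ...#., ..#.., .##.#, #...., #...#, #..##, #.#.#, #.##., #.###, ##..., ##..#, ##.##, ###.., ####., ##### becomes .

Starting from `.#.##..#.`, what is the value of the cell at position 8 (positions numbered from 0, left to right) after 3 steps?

#

#.#.#.###
##.#.#.#.
.##.#.#.#
position 8 holds #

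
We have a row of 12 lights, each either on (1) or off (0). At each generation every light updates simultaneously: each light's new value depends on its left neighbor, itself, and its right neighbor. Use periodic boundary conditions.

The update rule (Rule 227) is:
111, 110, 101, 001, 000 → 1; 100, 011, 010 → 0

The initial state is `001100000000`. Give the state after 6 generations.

111111101011

110101111111
111010111111
111101011111
111110101111
111111010111
111111101011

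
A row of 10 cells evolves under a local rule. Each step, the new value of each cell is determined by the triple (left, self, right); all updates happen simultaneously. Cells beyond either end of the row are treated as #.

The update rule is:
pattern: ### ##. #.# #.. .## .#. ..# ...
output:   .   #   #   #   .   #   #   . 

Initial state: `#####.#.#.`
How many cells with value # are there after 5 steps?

step 1: ....######
step 2: #..#......
step 3: #####....#
step 4: ....##..#.
step 5: #..#.#####
count of #: 7

7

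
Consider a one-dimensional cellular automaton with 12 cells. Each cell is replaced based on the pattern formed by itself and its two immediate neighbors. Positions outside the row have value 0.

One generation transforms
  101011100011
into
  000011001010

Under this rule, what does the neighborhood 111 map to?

1

At position 5 the neighborhood is 111; the next row has 1 there.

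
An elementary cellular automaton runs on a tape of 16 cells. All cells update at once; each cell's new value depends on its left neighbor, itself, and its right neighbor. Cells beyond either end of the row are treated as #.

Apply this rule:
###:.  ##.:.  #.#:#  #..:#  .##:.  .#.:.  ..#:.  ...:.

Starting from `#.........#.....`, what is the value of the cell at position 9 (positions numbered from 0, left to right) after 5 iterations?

.

.#.........#....
#.#.........#...
.#.#.........#..
#.#.#.........#.
.#.#.#.........#
position 9 holds .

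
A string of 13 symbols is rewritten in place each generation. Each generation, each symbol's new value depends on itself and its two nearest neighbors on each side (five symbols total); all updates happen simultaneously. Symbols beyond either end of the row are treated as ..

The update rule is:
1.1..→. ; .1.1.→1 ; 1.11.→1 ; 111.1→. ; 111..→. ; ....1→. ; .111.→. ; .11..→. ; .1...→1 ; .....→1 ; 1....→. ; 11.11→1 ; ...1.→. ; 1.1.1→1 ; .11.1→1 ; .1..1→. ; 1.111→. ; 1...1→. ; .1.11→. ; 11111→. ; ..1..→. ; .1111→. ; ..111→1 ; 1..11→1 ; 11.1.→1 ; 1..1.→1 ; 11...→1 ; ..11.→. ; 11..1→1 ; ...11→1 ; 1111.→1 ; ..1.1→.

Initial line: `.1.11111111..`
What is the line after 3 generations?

1....1.1...1.

.........1.1.
1111111...1.1
1....1.1...1.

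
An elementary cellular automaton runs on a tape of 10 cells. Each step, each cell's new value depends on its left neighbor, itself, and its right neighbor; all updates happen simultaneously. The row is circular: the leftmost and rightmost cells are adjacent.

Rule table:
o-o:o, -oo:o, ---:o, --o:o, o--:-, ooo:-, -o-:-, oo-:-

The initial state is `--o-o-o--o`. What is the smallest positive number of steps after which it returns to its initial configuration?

10

-o-o-o--o-
o-o-o--o--
-o-o--o--o
o-o--o--o-
-o--o--o-o
o--o--o-o-
--o--o-o-o
-o--o-o-o-
o--o-o-o--
--o-o-o--o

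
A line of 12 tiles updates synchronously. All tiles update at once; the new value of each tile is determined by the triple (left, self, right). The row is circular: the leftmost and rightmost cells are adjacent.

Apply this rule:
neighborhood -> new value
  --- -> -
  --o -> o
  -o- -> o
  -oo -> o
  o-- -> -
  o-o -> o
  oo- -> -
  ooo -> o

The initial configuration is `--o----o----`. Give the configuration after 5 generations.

-oo---oo----
oo---oo-----
o---oo-----o
---oo-----oo
--oo-----oo-

--oo-----oo-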